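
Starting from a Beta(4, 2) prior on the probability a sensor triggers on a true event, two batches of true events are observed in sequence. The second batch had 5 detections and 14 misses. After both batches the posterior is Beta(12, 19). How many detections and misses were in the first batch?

Because Beta–binomial updating is additive in the counts, the combined data contributed (α_post−α_prior, β_post−β_prior) successes and failures.
Total across both batches: 12−4=8 detections, 19−2=17 misses.
Subtract the second batch: 8−5=3 detections and 17−14=3 misses.

3 detections and 3 misses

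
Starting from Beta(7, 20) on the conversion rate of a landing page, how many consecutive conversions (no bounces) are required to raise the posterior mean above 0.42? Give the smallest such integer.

After k conversions and 0 bounces the posterior is Beta(7+k, 20), with mean (7+k)/(7+20+k).
Set (7+k)/(27+k) > 0.42 and solve: k > (0.42·27 − 7)/(1 − 0.42) = 7.483.
The smallest integer exceeding 7.483 is 8, and checking k=8: (15)/(35) = 0.4286 > 0.42.

k = 8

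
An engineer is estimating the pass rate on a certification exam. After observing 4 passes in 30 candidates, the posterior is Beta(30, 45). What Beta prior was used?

A Beta(a, b) prior with s successes and f failures in binomial data gives a Beta(a+s, b+f) posterior.
So a = 30 − 4 = 26 and b = 45 − 26 = 19.

Beta(26, 19)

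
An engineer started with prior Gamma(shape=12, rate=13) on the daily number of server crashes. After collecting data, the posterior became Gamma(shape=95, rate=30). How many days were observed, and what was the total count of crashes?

n = 17 days with total 83 crashes

A Gamma(α, β) prior (rate parametrization) on a Poisson rate with n observations summing to S gives posterior Gamma(α+S, β+n).
Matching: Σxᵢ = 95 − 12 = 83 and n = 30 − 13 = 17.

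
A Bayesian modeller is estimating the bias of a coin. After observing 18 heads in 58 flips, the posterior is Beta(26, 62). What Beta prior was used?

Beta(8, 22)

Beta is conjugate to the binomial likelihood: posterior = Beta(a+s, b+f).
Subtract the data counts: 26−18=8, 62−40=22.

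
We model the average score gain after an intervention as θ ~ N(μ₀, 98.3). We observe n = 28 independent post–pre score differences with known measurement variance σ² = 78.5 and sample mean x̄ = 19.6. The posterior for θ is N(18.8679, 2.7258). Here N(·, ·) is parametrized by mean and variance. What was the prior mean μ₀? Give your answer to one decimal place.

The posterior mean is a precision-weighted average: μ_n = (τ₀μ₀ + τ_data·x̄)/(τ₀+τ_data), with τ₀=1/σ₀² and τ_data=n/σ².
Here τ₀ = 1/98.3 = 0.010173 and τ_data = 28/78.5 = 0.356688, so τ_n = 0.366861.
Rearranging for μ₀: μ₀ = (μ_n·τ_n − τ_data·x̄)/τ₀ = (18.8679·0.366861 − 0.356688·19.6) / 0.010173 = -0.069188/0.010173 ≈ -6.8.

μ₀ = -6.8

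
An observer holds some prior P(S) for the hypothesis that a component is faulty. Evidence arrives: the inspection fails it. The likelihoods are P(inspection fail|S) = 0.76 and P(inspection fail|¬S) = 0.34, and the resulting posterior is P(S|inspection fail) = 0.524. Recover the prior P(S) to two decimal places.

In odds form, posterior odds = prior odds × likelihood ratio, so prior odds = posterior odds ÷ LR.
Posterior odds = 0.524/(1−0.524) = 1.1008. LR = 0.76/0.34 = 2.2353.
Prior odds = 1.1008/2.2353 = 0.4925, so P(S) = 0.4925/(1+0.4925) ≈ 0.33.

P(S) = 0.33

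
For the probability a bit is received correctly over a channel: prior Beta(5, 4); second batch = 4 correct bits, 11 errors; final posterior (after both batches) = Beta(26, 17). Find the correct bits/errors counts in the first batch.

17 correct bits and 2 errors

Sequential conjugate updates are equivalent to a single update on the pooled data, so total successes = posterior α − prior α and total failures = posterior β − prior β.
Total across both batches: 26−5=21 correct bits, 17−4=13 errors.
Subtract the second batch: 21−4=17 correct bits and 13−11=2 errors.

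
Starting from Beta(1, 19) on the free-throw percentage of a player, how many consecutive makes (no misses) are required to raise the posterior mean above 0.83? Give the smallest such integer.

After k makes and 0 misses the posterior is Beta(1+k, 19), with mean (1+k)/(1+19+k).
Set (1+k)/(20+k) > 0.83 and solve: k > (0.83·20 − 1)/(1 − 0.83) = 91.765.
The smallest integer exceeding 91.765 is 92.

k = 92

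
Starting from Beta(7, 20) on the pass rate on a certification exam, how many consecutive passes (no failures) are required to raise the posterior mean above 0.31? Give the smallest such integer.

After k passes and 0 failures the posterior is Beta(7+k, 20), with mean (7+k)/(7+20+k).
Set (7+k)/(27+k) > 0.31 and solve: k > (0.31·27 − 7)/(1 − 0.31) = 1.986.
The smallest integer exceeding 1.986 is 2, and checking k=2: (9)/(29) = 0.3103 > 0.31.

k = 2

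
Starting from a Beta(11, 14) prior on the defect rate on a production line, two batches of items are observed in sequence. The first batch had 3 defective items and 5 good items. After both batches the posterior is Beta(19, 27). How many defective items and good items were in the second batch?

5 defective items and 8 good items

Sequential conjugate updates are equivalent to a single update on the pooled data, so total successes = posterior α − prior α and total failures = posterior β − prior β.
Total across both batches: 19−11=8 defective items, 27−14=13 good items.
Subtract the first batch: 8−3=5 defective items and 13−5=8 good items.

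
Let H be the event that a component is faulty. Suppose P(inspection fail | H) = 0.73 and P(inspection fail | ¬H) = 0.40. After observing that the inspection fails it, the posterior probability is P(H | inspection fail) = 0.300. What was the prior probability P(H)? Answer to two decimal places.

P(H) = 0.19

In odds form, posterior odds = prior odds × likelihood ratio, so prior odds = posterior odds ÷ LR.
Posterior odds = 0.300/(1−0.300) = 0.4286. LR = 0.73/0.40 = 1.8250.
Prior odds = 0.4286/1.8250 = 0.2348, so P(H) = 0.2348/(1+0.2348) ≈ 0.19.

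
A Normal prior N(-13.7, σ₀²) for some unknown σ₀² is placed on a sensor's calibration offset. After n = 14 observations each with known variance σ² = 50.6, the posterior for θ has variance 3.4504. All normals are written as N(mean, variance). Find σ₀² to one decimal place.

Posterior precision equals prior precision plus data precision: 1/σ_n² = 1/σ₀² + n/σ².
So 1/σ₀² = 1/3.4504 − 14/50.6 = 0.289821 − 0.276680 = 0.013141.
Hence σ₀² = 1/0.013141 ≈ 76.1.

σ₀² = 76.1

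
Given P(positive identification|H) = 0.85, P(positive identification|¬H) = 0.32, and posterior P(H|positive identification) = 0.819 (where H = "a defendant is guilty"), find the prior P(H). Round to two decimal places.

P(H) = 0.63

Bayes' rule in odds form gives O(H|E) = O(H)·[P(E|H)/P(E|¬H)], hence O(H) = O(H|E)/LR.
Posterior odds = 0.819/(1−0.819) = 4.5249. LR = 0.85/0.32 = 2.6562.
Prior odds = 4.5249/2.6562 = 1.7035, so P(H) = 1.7035/(1+1.7035) ≈ 0.63.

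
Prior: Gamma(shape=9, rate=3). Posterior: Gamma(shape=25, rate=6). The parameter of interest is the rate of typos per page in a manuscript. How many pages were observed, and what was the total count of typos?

n = 3 pages with total 16 typos

Gamma–Poisson conjugacy: posterior shape = α + Σxᵢ, posterior rate = β + n.
Matching: Σxᵢ = 25 − 9 = 16 and n = 6 − 3 = 3.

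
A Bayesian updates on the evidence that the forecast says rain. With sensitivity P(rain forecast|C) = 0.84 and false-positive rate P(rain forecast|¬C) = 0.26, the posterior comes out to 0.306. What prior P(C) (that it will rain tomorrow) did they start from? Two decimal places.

P(C) = 0.12

In odds form, posterior odds = prior odds × likelihood ratio, so prior odds = posterior odds ÷ LR.
Posterior odds = 0.306/(1−0.306) = 0.4409. LR = 0.84/0.26 = 3.2308.
Prior odds = 0.4409/3.2308 = 0.1365, so P(C) = 0.1365/(1+0.1365) ≈ 0.12.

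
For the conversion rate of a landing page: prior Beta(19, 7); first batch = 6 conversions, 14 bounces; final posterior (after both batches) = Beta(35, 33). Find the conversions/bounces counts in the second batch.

Because Beta–binomial updating is additive in the counts, the combined data contributed (α_post−α_prior, β_post−β_prior) successes and failures.
Total across both batches: 35−19=16 conversions, 33−7=26 bounces.
Subtract the first batch: 16−6=10 conversions and 26−14=12 bounces.

10 conversions and 12 bounces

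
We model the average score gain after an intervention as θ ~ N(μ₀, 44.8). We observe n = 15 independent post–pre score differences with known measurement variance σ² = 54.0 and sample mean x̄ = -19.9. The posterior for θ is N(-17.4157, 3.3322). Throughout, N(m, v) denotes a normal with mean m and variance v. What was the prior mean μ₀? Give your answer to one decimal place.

μ₀ = 13.5

With known observation variance, the Normal–Normal posterior has precision τ_n = τ₀ + n/σ² and mean μ_n = (τ₀μ₀ + (n/σ²)x̄)/τ_n.
Here τ₀ = 1/44.8 = 0.022321 and τ_data = 15/54.0 = 0.277778, so τ_n = 0.300099.
Rearranging for μ₀: μ₀ = (μ_n·τ_n − τ_data·x̄)/τ₀ = (-17.4157·0.300099 − 0.277778·-19.9) / 0.022321 = 0.301348/0.022321 ≈ 13.5.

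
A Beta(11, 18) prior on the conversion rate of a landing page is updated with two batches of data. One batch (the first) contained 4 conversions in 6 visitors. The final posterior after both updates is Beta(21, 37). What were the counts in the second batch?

6 conversions and 17 bounces

Because Beta–binomial updating is additive in the counts, the combined data contributed (α_post−α_prior, β_post−β_prior) successes and failures.
Total across both batches: 21−11=10 conversions, 37−18=19 bounces.
Subtract the first batch: 10−4=6 conversions and 19−2=17 bounces.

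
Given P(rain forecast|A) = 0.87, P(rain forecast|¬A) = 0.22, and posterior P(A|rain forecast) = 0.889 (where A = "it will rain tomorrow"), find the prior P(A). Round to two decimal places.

P(A) = 0.67

Bayes' rule in odds form gives O(A|E) = O(A)·[P(E|A)/P(E|¬A)], hence O(A) = O(A|E)/LR.
Posterior odds = 0.889/(1−0.889) = 8.0090. LR = 0.87/0.22 = 3.9545.
Prior odds = 8.0090/3.9545 = 2.0253, so P(A) = 2.0253/(1+2.0253) ≈ 0.67.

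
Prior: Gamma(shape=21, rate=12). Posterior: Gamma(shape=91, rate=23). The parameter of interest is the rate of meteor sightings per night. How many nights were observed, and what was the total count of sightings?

n = 11 nights with total 70 sightings

A Gamma(α, β) prior (rate parametrization) on a Poisson rate with n observations summing to S gives posterior Gamma(α+S, β+n).
Matching: Σxᵢ = 91 − 21 = 70 and n = 23 − 12 = 11.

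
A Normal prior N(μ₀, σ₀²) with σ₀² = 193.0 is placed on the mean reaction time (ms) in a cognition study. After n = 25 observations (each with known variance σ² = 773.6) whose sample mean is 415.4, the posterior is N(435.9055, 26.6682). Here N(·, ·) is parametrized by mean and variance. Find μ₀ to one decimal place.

With known observation variance, the Normal–Normal posterior has precision τ_n = τ₀ + n/σ² and mean μ_n = (τ₀μ₀ + (n/σ²)x̄)/τ_n.
Here τ₀ = 1/193.0 = 0.005181 and τ_data = 25/773.6 = 0.032316, so τ_n = 0.037497.
Rearranging for μ₀: μ₀ = (μ_n·τ_n − τ_data·x̄)/τ₀ = (435.9055·0.037497 − 0.032316·415.4) / 0.005181 = 2.921082/0.005181 ≈ 563.8.

μ₀ = 563.8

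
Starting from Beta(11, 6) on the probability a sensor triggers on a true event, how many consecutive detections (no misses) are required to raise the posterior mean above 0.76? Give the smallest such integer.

After k detections and 0 misses the posterior is Beta(11+k, 6), with mean (11+k)/(11+6+k).
Set (11+k)/(17+k) > 0.76 and solve: k > (0.76·17 − 11)/(1 − 0.76) = 8.000.
The smallest integer exceeding 8.000 is 9, and checking k=9: (20)/(26) = 0.7692 > 0.76.

k = 9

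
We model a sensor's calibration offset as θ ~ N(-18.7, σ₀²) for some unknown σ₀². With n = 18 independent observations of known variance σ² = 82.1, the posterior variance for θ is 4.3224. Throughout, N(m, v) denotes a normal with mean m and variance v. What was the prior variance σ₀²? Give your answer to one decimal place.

σ₀² = 82.6

Posterior precision equals prior precision plus data precision: 1/σ_n² = 1/σ₀² + n/σ².
So 1/σ₀² = 1/4.3224 − 18/82.1 = 0.231353 − 0.219245 = 0.012108.
Hence σ₀² = 1/0.012108 ≈ 82.6.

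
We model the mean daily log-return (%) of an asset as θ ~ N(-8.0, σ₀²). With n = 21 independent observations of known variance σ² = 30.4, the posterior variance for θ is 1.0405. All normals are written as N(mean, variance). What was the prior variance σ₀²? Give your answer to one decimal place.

σ₀² = 3.7

Posterior precision equals prior precision plus data precision: 1/σ_n² = 1/σ₀² + n/σ².
So 1/σ₀² = 1/1.0405 − 21/30.4 = 0.961076 − 0.690789 = 0.270287.
Hence σ₀² = 1/0.270287 ≈ 3.7.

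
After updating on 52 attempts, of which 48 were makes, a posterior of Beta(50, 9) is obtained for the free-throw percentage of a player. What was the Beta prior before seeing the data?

Beta(2, 5)

Under Beta–binomial conjugacy the posterior parameters are (a+s, b+f).
So a = 50 − 48 = 2 and b = 9 − 4 = 5.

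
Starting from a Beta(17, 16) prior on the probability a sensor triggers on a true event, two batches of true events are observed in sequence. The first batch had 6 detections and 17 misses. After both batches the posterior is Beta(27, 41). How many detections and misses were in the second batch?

4 detections and 8 misses

Because Beta–binomial updating is additive in the counts, the combined data contributed (α_post−α_prior, β_post−β_prior) successes and failures.
Total across both batches: 27−17=10 detections, 41−16=25 misses.
Subtract the first batch: 10−6=4 detections and 25−17=8 misses.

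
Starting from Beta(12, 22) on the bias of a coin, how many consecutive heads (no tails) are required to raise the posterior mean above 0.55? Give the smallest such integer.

k = 15

After k heads and 0 tails the posterior is Beta(12+k, 22), with mean (12+k)/(12+22+k).
Set (12+k)/(34+k) > 0.55 and solve: k > (0.55·34 − 12)/(1 − 0.55) = 14.889.
The smallest integer exceeding 14.889 is 15.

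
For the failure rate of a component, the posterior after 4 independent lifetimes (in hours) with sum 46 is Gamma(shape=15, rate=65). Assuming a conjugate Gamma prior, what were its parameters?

Gamma(shape=11, rate=19)

For an exponential likelihood with a Gamma(α, β) prior on the rate, n observations with total T give posterior Gamma(α+n, β+T).
So α = 15 − 4 = 11 and β = 65 − 46 = 19.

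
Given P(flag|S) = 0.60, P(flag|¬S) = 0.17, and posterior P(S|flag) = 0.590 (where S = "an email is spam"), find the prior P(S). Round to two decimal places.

P(S) = 0.29

Bayes' rule in odds form gives O(S|E) = O(S)·[P(E|S)/P(E|¬S)], hence O(S) = O(S|E)/LR.
Posterior odds = 0.590/(1−0.590) = 1.4390. LR = 0.60/0.17 = 3.5294.
Prior odds = 1.4390/3.5294 = 0.4077, so P(S) = 0.4077/(1+0.4077) ≈ 0.29.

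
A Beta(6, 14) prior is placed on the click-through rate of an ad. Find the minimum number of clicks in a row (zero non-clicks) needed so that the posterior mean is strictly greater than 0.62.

After k clicks and 0 non-clicks the posterior is Beta(6+k, 14), with mean (6+k)/(6+14+k).
Set (6+k)/(20+k) > 0.62 and solve: k > (0.62·20 − 6)/(1 − 0.62) = 16.842.
The smallest integer exceeding 16.842 is 17.

k = 17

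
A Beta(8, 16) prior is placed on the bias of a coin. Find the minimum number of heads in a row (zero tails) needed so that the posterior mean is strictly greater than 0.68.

After k heads and 0 tails the posterior is Beta(8+k, 16), with mean (8+k)/(8+16+k).
Set (8+k)/(24+k) > 0.68 and solve: k > (0.68·24 − 8)/(1 − 0.68) = 26.000.
The smallest integer exceeding 26.000 is 27, and checking k=27: (35)/(51) = 0.6863 > 0.68.

k = 27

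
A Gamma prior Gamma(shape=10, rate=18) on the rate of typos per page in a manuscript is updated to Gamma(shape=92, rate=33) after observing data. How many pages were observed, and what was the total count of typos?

Gamma–Poisson conjugacy: posterior shape = α + Σxᵢ, posterior rate = β + n.
Matching: Σxᵢ = 92 − 10 = 82 and n = 33 − 18 = 15.

n = 15 pages with total 82 typos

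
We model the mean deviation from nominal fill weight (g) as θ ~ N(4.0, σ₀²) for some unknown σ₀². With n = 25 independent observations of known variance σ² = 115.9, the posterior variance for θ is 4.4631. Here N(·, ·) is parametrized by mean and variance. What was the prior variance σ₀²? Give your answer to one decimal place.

Posterior precision equals prior precision plus data precision: 1/σ_n² = 1/σ₀² + n/σ².
So 1/σ₀² = 1/4.4631 − 25/115.9 = 0.224060 − 0.215703 = 0.008357.
Hence σ₀² = 1/0.008357 ≈ 119.7.

σ₀² = 119.7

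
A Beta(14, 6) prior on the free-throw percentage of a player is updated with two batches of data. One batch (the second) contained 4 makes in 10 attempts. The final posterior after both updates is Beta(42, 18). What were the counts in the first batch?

Because Beta–binomial updating is additive in the counts, the combined data contributed (α_post−α_prior, β_post−β_prior) successes and failures.
Total across both batches: 42−14=28 makes, 18−6=12 misses.
Subtract the second batch: 28−4=24 makes and 12−6=6 misses.

24 makes and 6 misses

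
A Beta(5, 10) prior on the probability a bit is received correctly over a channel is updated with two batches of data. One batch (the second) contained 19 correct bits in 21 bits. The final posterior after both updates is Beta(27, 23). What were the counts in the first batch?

Because Beta–binomial updating is additive in the counts, the combined data contributed (α_post−α_prior, β_post−β_prior) successes and failures.
Total across both batches: 27−5=22 correct bits, 23−10=13 errors.
Subtract the second batch: 22−19=3 correct bits and 13−2=11 errors.

3 correct bits and 11 errors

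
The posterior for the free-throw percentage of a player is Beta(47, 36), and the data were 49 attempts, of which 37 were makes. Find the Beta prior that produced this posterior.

Beta(10, 24)

Under Beta–binomial conjugacy the posterior parameters are (α+s, β+f).
So α = 47 − 37 = 10 and β = 36 − 12 = 24.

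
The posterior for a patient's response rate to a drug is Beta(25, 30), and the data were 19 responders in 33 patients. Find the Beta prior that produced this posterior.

Beta is conjugate to the binomial likelihood: posterior = Beta(α+s, β+f).
So α = 25 − 19 = 6 and β = 30 − 14 = 16.

Beta(6, 16)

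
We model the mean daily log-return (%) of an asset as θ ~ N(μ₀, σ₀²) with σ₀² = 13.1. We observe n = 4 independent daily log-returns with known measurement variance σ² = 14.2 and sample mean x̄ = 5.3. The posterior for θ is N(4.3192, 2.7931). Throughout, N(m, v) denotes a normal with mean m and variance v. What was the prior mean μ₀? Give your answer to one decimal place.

μ₀ = 0.7

With known observation variance, the Normal–Normal posterior has precision τ_n = τ₀ + n/σ² and mean μ_n = (τ₀μ₀ + (n/σ²)x̄)/τ_n.
Here τ₀ = 1/13.1 = 0.076336 and τ_data = 4/14.2 = 0.281690, so τ_n = 0.358026.
Rearranging for μ₀: μ₀ = (μ_n·τ_n − τ_data·x̄)/τ₀ = (4.3192·0.358026 − 0.281690·5.3) / 0.076336 = 0.053429/0.076336 ≈ 0.7.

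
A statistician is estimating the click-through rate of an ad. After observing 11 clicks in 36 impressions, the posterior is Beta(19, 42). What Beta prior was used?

Beta(8, 17)

Under Beta–binomial conjugacy the posterior parameters are (α+s, β+f).
Subtract the data counts: 19−11=8, 42−25=17.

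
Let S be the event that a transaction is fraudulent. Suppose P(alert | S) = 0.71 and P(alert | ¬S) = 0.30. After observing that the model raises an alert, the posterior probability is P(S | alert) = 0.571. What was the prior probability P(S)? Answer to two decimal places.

In odds form, posterior odds = prior odds × likelihood ratio, so prior odds = posterior odds ÷ LR.
Posterior odds = 0.571/(1−0.571) = 1.3310. LR = 0.71/0.30 = 2.3667.
Prior odds = 1.3310/2.3667 = 0.5624, so P(S) = 0.5624/(1+0.5624) ≈ 0.36.

P(S) = 0.36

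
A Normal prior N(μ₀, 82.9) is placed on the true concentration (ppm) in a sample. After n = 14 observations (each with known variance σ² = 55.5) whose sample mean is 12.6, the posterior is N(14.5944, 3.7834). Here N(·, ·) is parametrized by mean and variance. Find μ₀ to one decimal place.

The posterior mean is a precision-weighted average: μ_n = (τ₀μ₀ + τ_data·x̄)/(τ₀+τ_data), with τ₀=1/σ₀² and τ_data=n/σ².
Here τ₀ = 1/82.9 = 0.012063 and τ_data = 14/55.5 = 0.252252, so τ_n = 0.264315.
Rearranging for μ₀: μ₀ = (μ_n·τ_n − τ_data·x̄)/τ₀ = (14.5944·0.264315 − 0.252252·12.6) / 0.012063 = 0.679144/0.012063 ≈ 56.3.

μ₀ = 56.3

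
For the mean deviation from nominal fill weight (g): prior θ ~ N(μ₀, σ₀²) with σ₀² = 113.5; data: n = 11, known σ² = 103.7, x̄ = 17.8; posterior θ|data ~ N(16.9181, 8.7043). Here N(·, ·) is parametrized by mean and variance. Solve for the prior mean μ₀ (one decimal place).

The posterior mean is a precision-weighted average: μ_n = (τ₀μ₀ + τ_data·x̄)/(τ₀+τ_data), with τ₀=1/σ₀² and τ_data=n/σ².
Here τ₀ = 1/113.5 = 0.008811 and τ_data = 11/103.7 = 0.106075, so τ_n = 0.114886.
Rearranging for μ₀: μ₀ = (μ_n·τ_n − τ_data·x̄)/τ₀ = (16.9181·0.114886 − 0.106075·17.8) / 0.008811 = 0.055518/0.008811 ≈ 6.3.

μ₀ = 6.3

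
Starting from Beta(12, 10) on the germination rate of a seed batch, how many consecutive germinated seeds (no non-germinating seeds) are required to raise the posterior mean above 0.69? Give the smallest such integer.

After k germinated seeds and 0 non-germinating seeds the posterior is Beta(12+k, 10), with mean (12+k)/(12+10+k).
Set (12+k)/(22+k) > 0.69 and solve: k > (0.69·22 − 12)/(1 − 0.69) = 10.258.
The smallest integer exceeding 10.258 is 11, and checking k=11: (23)/(33) = 0.6970 > 0.69.

k = 11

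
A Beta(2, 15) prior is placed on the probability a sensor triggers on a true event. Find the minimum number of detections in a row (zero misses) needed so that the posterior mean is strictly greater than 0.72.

After k detections and 0 misses the posterior is Beta(2+k, 15), with mean (2+k)/(2+15+k).
Set (2+k)/(17+k) > 0.72 and solve: k > (0.72·17 − 2)/(1 − 0.72) = 36.571.
The smallest integer exceeding 36.571 is 37.

k = 37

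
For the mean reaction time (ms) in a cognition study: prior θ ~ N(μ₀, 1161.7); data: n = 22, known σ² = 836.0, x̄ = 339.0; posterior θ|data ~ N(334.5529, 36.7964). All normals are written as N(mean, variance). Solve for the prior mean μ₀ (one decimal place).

The posterior mean is a precision-weighted average: μ_n = (τ₀μ₀ + τ_data·x̄)/(τ₀+τ_data), with τ₀=1/σ₀² and τ_data=n/σ².
Here τ₀ = 1/1161.7 = 0.000861 and τ_data = 22/836.0 = 0.026316, so τ_n = 0.027177.
Rearranging for μ₀: μ₀ = (μ_n·τ_n − τ_data·x̄)/τ₀ = (334.5529·0.027177 − 0.026316·339.0) / 0.000861 = 0.171020/0.000861 ≈ 198.6.

μ₀ = 198.6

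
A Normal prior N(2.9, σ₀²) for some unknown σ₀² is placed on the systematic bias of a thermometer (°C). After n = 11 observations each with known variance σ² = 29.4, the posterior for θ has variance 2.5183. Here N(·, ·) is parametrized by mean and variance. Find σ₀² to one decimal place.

σ₀² = 43.6

For the Normal–Normal model with known σ², precisions add: τ_n = τ₀ + n/σ².
So 1/σ₀² = 1/2.5183 − 11/29.4 = 0.397093 − 0.374150 = 0.022943.
Hence σ₀² = 1/0.022943 ≈ 43.6.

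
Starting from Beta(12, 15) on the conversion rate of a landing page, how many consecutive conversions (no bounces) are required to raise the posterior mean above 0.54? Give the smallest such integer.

k = 6

After k conversions and 0 bounces the posterior is Beta(12+k, 15), with mean (12+k)/(12+15+k).
Set (12+k)/(27+k) > 0.54 and solve: k > (0.54·27 − 12)/(1 − 0.54) = 5.609.
The smallest integer exceeding 5.609 is 6.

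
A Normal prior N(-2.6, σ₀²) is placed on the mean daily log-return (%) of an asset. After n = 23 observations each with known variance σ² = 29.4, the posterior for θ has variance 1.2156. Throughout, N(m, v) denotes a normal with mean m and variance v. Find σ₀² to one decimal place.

For the Normal–Normal model with known σ², precisions add: τ_n = τ₀ + n/σ².
So 1/σ₀² = 1/1.2156 − 23/29.4 = 0.822639 − 0.782313 = 0.040326.
Hence σ₀² = 1/0.040326 ≈ 24.8.

σ₀² = 24.8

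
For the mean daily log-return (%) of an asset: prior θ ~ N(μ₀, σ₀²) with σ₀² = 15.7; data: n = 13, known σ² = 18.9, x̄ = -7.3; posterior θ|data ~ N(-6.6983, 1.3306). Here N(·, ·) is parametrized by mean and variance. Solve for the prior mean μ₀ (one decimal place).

μ₀ = -0.2

With known observation variance, the Normal–Normal posterior has precision τ_n = τ₀ + n/σ² and mean μ_n = (τ₀μ₀ + (n/σ²)x̄)/τ_n.
Here τ₀ = 1/15.7 = 0.063694 and τ_data = 13/18.9 = 0.687831, so τ_n = 0.751525.
Rearranging for μ₀: μ₀ = (μ_n·τ_n − τ_data·x̄)/τ₀ = (-6.6983·0.751525 − 0.687831·-7.3) / 0.063694 = -0.012774/0.063694 ≈ -0.2.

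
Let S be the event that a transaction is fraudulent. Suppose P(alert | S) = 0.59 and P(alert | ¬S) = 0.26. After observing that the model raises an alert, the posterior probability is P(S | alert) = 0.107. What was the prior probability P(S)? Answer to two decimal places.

P(S) = 0.05

In odds form, posterior odds = prior odds × likelihood ratio, so prior odds = posterior odds ÷ LR.
Posterior odds = 0.107/(1−0.107) = 0.1198. LR = 0.59/0.26 = 2.2692.
Prior odds = 0.1198/2.2692 = 0.0528, so P(S) = 0.0528/(1+0.0528) ≈ 0.05.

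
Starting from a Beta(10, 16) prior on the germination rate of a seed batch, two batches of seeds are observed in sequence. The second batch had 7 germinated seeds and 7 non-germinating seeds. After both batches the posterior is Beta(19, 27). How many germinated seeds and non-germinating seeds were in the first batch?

2 germinated seeds and 4 non-germinating seeds

Sequential conjugate updates are equivalent to a single update on the pooled data, so total successes = posterior α − prior α and total failures = posterior β − prior β.
Total across both batches: 19−10=9 germinated seeds, 27−16=11 non-germinating seeds.
Subtract the second batch: 9−7=2 germinated seeds and 11−7=4 non-germinating seeds.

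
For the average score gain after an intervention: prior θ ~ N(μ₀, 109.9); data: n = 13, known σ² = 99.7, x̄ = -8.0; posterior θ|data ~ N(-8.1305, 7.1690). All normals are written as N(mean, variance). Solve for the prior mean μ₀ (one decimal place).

μ₀ = -10.0

The posterior mean is a precision-weighted average: μ_n = (τ₀μ₀ + τ_data·x̄)/(τ₀+τ_data), with τ₀=1/σ₀² and τ_data=n/σ².
Here τ₀ = 1/109.9 = 0.009099 and τ_data = 13/99.7 = 0.130391, so τ_n = 0.139490.
Rearranging for μ₀: μ₀ = (μ_n·τ_n − τ_data·x̄)/τ₀ = (-8.1305·0.139490 − 0.130391·-8.0) / 0.009099 = -0.090995/0.009099 ≈ -10.0.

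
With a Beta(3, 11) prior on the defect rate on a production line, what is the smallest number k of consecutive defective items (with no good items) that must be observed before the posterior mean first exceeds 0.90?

k = 97

After k defective items and 0 good items the posterior is Beta(3+k, 11), with mean (3+k)/(3+11+k).
Set (3+k)/(14+k) > 0.90 and solve: k > (0.90·14 − 3)/(1 − 0.90) = 96.000.
The smallest integer exceeding 96.000 is 97, and checking k=97: (100)/(111) = 0.9009 > 0.90.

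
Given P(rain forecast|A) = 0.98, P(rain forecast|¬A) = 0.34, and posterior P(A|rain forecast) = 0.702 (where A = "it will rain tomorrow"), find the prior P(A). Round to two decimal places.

P(A) = 0.45

In odds form, posterior odds = prior odds × likelihood ratio, so prior odds = posterior odds ÷ LR.
Posterior odds = 0.702/(1−0.702) = 2.3557. LR = 0.98/0.34 = 2.8824.
Prior odds = 2.3557/2.8824 = 0.8173, so P(A) = 0.8173/(1+0.8173) ≈ 0.45.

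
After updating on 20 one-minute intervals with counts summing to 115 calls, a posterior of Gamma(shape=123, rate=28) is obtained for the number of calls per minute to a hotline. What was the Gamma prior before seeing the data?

Gamma(shape=8, rate=8)

Gamma–Poisson conjugacy: posterior shape = α + Σxᵢ, posterior rate = β + n.
So α = 123 − 115 = 8 and β = 28 − 20 = 8.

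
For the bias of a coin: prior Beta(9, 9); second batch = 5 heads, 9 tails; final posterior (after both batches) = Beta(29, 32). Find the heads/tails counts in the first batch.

15 heads and 14 tails

Sequential conjugate updates are equivalent to a single update on the pooled data, so total successes = posterior α − prior α and total failures = posterior β − prior β.
Total across both batches: 29−9=20 heads, 32−9=23 tails.
Subtract the second batch: 20−5=15 heads and 23−9=14 tails.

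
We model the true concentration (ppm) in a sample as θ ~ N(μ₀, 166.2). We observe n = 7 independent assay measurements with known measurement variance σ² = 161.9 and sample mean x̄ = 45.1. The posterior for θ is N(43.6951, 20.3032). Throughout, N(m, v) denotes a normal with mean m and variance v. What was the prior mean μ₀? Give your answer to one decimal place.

μ₀ = 33.6

The posterior mean is a precision-weighted average: μ_n = (τ₀μ₀ + τ_data·x̄)/(τ₀+τ_data), with τ₀=1/σ₀² and τ_data=n/σ².
Here τ₀ = 1/166.2 = 0.006017 and τ_data = 7/161.9 = 0.043237, so τ_n = 0.049254.
Rearranging for μ₀: μ₀ = (μ_n·τ_n − τ_data·x̄)/τ₀ = (43.6951·0.049254 − 0.043237·45.1) / 0.006017 = 0.202170/0.006017 ≈ 33.6.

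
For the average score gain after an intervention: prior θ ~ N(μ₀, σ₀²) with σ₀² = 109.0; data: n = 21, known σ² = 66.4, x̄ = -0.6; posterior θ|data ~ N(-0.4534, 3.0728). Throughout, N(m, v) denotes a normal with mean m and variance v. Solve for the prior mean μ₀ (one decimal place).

μ₀ = 4.6

With known observation variance, the Normal–Normal posterior has precision τ_n = τ₀ + n/σ² and mean μ_n = (τ₀μ₀ + (n/σ²)x̄)/τ_n.
Here τ₀ = 1/109.0 = 0.009174 and τ_data = 21/66.4 = 0.316265, so τ_n = 0.325439.
Rearranging for μ₀: μ₀ = (μ_n·τ_n − τ_data·x̄)/τ₀ = (-0.4534·0.325439 − 0.316265·-0.6) / 0.009174 = 0.042205/0.009174 ≈ 4.6.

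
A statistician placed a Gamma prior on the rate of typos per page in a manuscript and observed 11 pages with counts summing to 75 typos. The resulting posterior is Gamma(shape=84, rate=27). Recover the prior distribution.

A Gamma(α, β) prior (rate parametrization) on a Poisson rate with n observations summing to S gives posterior Gamma(α+S, β+n).
So α = 84 − 75 = 9 and β = 27 − 11 = 16.

Gamma(shape=9, rate=16)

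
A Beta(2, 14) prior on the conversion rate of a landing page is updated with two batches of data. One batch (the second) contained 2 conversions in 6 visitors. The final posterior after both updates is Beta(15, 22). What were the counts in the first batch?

11 conversions and 4 bounces

Sequential conjugate updates are equivalent to a single update on the pooled data, so total successes = posterior α − prior α and total failures = posterior β − prior β.
Total across both batches: 15−2=13 conversions, 22−14=8 bounces.
Subtract the second batch: 13−2=11 conversions and 8−4=4 bounces.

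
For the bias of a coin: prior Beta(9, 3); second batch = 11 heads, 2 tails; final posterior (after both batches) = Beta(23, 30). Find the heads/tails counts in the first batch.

3 heads and 25 tails

Sequential conjugate updates are equivalent to a single update on the pooled data, so total successes = posterior α − prior α and total failures = posterior β − prior β.
Total across both batches: 23−9=14 heads, 30−3=27 tails.
Subtract the second batch: 14−11=3 heads and 27−2=25 tails.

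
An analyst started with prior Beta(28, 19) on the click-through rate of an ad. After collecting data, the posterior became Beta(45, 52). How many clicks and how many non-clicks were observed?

Under Beta–binomial conjugacy the posterior parameters are (α+s, β+f).
So s = 45 − 28 = 17 and f = 52 − 19 = 33.

17 clicks and 33 non-clicks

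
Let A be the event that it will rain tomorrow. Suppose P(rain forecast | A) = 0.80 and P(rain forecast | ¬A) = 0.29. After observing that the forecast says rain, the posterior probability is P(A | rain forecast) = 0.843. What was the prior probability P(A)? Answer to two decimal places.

P(A) = 0.66

In odds form, posterior odds = prior odds × likelihood ratio, so prior odds = posterior odds ÷ LR.
Posterior odds = 0.843/(1−0.843) = 5.3694. LR = 0.80/0.29 = 2.7586.
Prior odds = 5.3694/2.7586 = 1.9464, so P(A) = 1.9464/(1+1.9464) ≈ 0.66.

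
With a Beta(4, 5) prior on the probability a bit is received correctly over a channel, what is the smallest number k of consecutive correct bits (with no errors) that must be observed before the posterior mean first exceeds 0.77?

After k correct bits and 0 errors the posterior is Beta(4+k, 5), with mean (4+k)/(4+5+k).
Set (4+k)/(9+k) > 0.77 and solve: k > (0.77·9 − 4)/(1 − 0.77) = 12.739.
The smallest integer exceeding 12.739 is 13.

k = 13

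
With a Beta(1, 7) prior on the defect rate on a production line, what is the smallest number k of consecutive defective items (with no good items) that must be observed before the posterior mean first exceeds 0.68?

k = 14

After k defective items and 0 good items the posterior is Beta(1+k, 7), with mean (1+k)/(1+7+k).
Set (1+k)/(8+k) > 0.68 and solve: k > (0.68·8 − 1)/(1 − 0.68) = 13.875.
The smallest integer exceeding 13.875 is 14, and checking k=14: (15)/(22) = 0.6818 > 0.68.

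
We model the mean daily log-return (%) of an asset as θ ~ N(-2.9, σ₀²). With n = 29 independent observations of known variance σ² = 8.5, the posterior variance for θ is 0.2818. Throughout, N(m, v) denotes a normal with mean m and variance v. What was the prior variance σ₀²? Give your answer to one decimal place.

For the Normal–Normal model with known σ², precisions add: τ_n = τ₀ + n/σ².
So 1/σ₀² = 1/0.2818 − 29/8.5 = 3.548616 − 3.411765 = 0.136851.
Hence σ₀² = 1/0.136851 ≈ 7.3.

σ₀² = 7.3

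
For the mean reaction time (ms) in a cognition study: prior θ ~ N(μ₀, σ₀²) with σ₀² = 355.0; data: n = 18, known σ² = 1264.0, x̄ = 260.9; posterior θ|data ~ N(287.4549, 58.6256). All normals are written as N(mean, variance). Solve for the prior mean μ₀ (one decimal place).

μ₀ = 421.7

The posterior mean is a precision-weighted average: μ_n = (τ₀μ₀ + τ_data·x̄)/(τ₀+τ_data), with τ₀=1/σ₀² and τ_data=n/σ².
Here τ₀ = 1/355.0 = 0.002817 and τ_data = 18/1264.0 = 0.014241, so τ_n = 0.017058.
Rearranging for μ₀: μ₀ = (μ_n·τ_n − τ_data·x̄)/τ₀ = (287.4549·0.017058 − 0.014241·260.9) / 0.002817 = 1.187929/0.002817 ≈ 421.7.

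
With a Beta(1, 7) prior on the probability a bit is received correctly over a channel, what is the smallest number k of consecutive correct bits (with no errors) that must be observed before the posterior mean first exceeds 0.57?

After k correct bits and 0 errors the posterior is Beta(1+k, 7), with mean (1+k)/(1+7+k).
Set (1+k)/(8+k) > 0.57 and solve: k > (0.57·8 − 1)/(1 − 0.57) = 8.279.
The smallest integer exceeding 8.279 is 9, and checking k=9: (10)/(17) = 0.5882 > 0.57.

k = 9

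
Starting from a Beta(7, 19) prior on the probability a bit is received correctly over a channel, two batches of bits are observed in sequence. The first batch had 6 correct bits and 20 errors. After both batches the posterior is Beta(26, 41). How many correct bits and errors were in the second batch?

13 correct bits and 2 errors

Sequential conjugate updates are equivalent to a single update on the pooled data, so total successes = posterior α − prior α and total failures = posterior β − prior β.
Total across both batches: 26−7=19 correct bits, 41−19=22 errors.
Subtract the first batch: 19−6=13 correct bits and 22−20=2 errors.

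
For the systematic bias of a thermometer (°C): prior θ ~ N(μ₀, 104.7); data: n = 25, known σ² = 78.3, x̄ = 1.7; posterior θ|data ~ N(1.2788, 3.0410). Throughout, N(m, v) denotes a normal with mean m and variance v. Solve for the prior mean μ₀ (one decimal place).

The posterior mean is a precision-weighted average: μ_n = (τ₀μ₀ + τ_data·x̄)/(τ₀+τ_data), with τ₀=1/σ₀² and τ_data=n/σ².
Here τ₀ = 1/104.7 = 0.009551 and τ_data = 25/78.3 = 0.319285, so τ_n = 0.328836.
Rearranging for μ₀: μ₀ = (μ_n·τ_n − τ_data·x̄)/τ₀ = (1.2788·0.328836 − 0.319285·1.7) / 0.009551 = -0.122269/0.009551 ≈ -12.8.

μ₀ = -12.8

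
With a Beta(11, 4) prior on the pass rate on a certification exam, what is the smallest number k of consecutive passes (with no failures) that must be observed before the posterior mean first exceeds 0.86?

k = 14

After k passes and 0 failures the posterior is Beta(11+k, 4), with mean (11+k)/(11+4+k).
Set (11+k)/(15+k) > 0.86 and solve: k > (0.86·15 − 11)/(1 − 0.86) = 13.571.
The smallest integer exceeding 13.571 is 14, and checking k=14: (25)/(29) = 0.8621 > 0.86.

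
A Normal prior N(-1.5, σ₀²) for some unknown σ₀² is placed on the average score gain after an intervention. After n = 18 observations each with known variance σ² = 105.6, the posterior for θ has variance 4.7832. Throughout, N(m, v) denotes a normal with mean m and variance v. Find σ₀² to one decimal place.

σ₀² = 25.9

For the Normal–Normal model with known σ², precisions add: τ_n = τ₀ + n/σ².
So 1/σ₀² = 1/4.7832 − 18/105.6 = 0.209065 − 0.170455 = 0.038610.
Hence σ₀² = 1/0.038610 ≈ 25.9.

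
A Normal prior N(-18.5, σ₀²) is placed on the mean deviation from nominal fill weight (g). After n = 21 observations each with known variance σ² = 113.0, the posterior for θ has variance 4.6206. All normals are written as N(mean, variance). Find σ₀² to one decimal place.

σ₀² = 32.7

For the Normal–Normal model with known σ², precisions add: τ_n = τ₀ + n/σ².
So 1/σ₀² = 1/4.6206 − 21/113.0 = 0.216422 − 0.185841 = 0.030581.
Hence σ₀² = 1/0.030581 ≈ 32.7.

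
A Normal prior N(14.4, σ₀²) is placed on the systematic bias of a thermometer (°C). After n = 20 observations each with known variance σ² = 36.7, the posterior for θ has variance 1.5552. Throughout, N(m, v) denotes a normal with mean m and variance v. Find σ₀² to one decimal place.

σ₀² = 10.2

For the Normal–Normal model with known σ², precisions add: τ_n = τ₀ + n/σ².
So 1/σ₀² = 1/1.5552 − 20/36.7 = 0.643004 − 0.544959 = 0.098045.
Hence σ₀² = 1/0.098045 ≈ 10.2.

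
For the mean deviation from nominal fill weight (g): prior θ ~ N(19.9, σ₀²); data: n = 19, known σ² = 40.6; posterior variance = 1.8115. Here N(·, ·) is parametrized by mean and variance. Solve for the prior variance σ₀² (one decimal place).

σ₀² = 11.9

Posterior precision equals prior precision plus data precision: 1/σ_n² = 1/σ₀² + n/σ².
So 1/σ₀² = 1/1.8115 − 19/40.6 = 0.552029 − 0.467980 = 0.084049.
Hence σ₀² = 1/0.084049 ≈ 11.9.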